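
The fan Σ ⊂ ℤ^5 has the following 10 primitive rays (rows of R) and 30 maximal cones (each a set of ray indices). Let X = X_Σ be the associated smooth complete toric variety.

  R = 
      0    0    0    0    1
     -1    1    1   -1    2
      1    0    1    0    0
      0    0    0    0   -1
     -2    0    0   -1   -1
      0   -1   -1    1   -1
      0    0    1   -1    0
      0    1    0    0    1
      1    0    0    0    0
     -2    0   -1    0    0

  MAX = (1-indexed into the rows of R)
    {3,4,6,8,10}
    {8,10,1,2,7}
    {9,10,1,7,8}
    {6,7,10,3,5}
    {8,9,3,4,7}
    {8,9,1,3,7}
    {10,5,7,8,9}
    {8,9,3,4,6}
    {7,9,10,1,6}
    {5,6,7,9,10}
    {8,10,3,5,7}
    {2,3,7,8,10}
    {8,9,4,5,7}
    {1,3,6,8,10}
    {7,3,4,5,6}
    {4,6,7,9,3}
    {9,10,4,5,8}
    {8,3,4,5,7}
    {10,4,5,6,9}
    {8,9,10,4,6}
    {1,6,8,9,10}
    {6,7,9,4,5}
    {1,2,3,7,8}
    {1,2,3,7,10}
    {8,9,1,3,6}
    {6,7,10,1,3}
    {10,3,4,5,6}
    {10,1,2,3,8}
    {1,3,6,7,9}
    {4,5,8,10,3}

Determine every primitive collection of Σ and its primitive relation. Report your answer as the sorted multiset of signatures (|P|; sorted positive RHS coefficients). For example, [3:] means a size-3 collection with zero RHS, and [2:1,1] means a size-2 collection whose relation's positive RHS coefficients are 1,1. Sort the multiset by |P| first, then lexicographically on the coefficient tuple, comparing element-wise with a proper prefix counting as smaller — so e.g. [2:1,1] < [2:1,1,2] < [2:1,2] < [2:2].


Primitive collections (12):

  • {1,4}:  v_{1} + v_{4} = 0  so sig = [2:]
  • {1,5}:  v_{1} + v_{5} = v_{7} + v_{10}  so sig = [2:1,1]
  • {2,6}:  v_{2} + v_{6} = v_{1} + v_{3} + v_{10}  so sig = [2:1,1,1]
  • {2,9}:  v_{2} + v_{9} = v_{1} + v_{7} + v_{8}  so sig = [2:1,1,1]
  • {2,4}:  v_{2} + v_{4} = v_{3} + v_{7} + v_{8} + v_{10}  so sig = [2:1,1,1,1]
  • {2,5}:  v_{2} + v_{5} = v_{3} + 2·v_{7} + v_{8} + 2·v_{10}  so sig = [2:1,1,2,2]
  • {3,9,10}:  v_{3} + v_{9} + v_{10} = 0  so sig = [3:]
  • {6,7,8}:  v_{6} + v_{7} + v_{8} = 0  so sig = [3:]
  • {4,7,10}:  v_{4} + v_{7} + v_{10} = v_{5}  so sig = [3:1]
  • {3,5,9}:  v_{3} + v_{5} + v_{9} = v_{4} + v_{7}  so sig = [3:1,1]
  • {5,6,8}:  v_{5} + v_{6} + v_{8} = v_{4} + v_{10}  so sig = [3:1,1]
  • {1,3,7,8,10}:  v_{1} + v_{3} + v_{7} + v_{8} + v_{10} = v_{2}  so sig = [5:1]

Hence PRS(X_Σ) =
    |P|=2: 6 collections, coeffs (), (1,1), (1,1,1), (1,1,1), (1,1,1,1), (1,1,2,2)
    |P|=3: 5 collections, coeffs (), (), (1), (1,1), (1,1)
    |P|=5: 1 collection, coeffs (1)


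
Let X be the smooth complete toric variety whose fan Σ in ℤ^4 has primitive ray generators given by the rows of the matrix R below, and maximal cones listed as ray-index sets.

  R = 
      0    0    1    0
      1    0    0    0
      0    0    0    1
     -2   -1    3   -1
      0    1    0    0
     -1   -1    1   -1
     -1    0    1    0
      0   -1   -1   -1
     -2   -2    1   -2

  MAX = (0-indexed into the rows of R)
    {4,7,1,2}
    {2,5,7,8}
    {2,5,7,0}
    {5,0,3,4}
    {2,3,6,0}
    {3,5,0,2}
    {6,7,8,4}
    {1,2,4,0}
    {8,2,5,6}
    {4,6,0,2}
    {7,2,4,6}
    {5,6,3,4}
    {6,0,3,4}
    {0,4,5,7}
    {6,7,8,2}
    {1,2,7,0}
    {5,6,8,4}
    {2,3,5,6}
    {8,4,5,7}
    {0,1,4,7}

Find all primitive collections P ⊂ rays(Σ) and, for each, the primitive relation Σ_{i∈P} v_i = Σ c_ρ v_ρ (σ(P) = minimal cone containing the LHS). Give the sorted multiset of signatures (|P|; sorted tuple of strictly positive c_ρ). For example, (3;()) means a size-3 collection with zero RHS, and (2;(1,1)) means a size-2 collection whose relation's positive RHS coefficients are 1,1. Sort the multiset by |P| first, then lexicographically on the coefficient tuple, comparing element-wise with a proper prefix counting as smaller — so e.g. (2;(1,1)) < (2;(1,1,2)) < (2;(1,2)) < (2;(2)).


Δ(Σ) — 9 vertices, 14 min non-faces:

  P={1,6}:  v_{1} + v_{6} = v_{0}  →  sig = (2;(1))
  P={1,8}:  v_{1} + v_{8} = v_{0} + v_{5} + v_{7}  →  sig = (2;(1,1,1))
  P={1,3}:  v_{1} + v_{3} = 2·v_{0} + v_{5}  →  sig = (2;(1,2))
  P={1,5}:  v_{1} + v_{5} = 2·v_{0} + v_{7}  →  sig = (2;(1,2))
  P={3,8}:  v_{3} + v_{8} = 3·v_{5} + v_{6}  →  sig = (2;(1,3))
  P={0,8}:  v_{0} + v_{8} = 2·v_{5}  →  sig = (2;(2))
  P={3,7}:  v_{3} + v_{7} = 2·v_{5}  →  sig = (2;(2))
  P={0,5,6}:  v_{0} + v_{5} + v_{6} = v_{3}  →  sig = (3;(1))
  P={0,6,7}:  v_{0} + v_{6} + v_{7} = v_{5}  →  sig = (3;(1))
  P={2,4,5}:  v_{2} + v_{4} + v_{5} = v_{6}  →  sig = (3;(1))
  P={5,6,7}:  v_{5} + v_{6} + v_{7} = v_{8}  →  sig = (3;(1))
  P={2,3,4}:  v_{2} + v_{3} + v_{4} = v_{0} + 2·v_{6}  →  sig = (3;(1,2))
  P={2,4,8}:  v_{2} + v_{4} + v_{8} = 2·v_{6} + v_{7}  →  sig = (3;(1,2))
  P={0,2,4,7}:  v_{0} + v_{2} + v_{4} + v_{7} = 0  →  sig = (4;())

Sorted signature multiset PRS(X):
{ (2;(1)),  (2;(1,1,1)),  (2;(1,2)) ×2,  (2;(1,3)),  (2;(2)) ×2,  (3;(1)) ×4,  (3;(1,2)) ×2,  (4;()) }


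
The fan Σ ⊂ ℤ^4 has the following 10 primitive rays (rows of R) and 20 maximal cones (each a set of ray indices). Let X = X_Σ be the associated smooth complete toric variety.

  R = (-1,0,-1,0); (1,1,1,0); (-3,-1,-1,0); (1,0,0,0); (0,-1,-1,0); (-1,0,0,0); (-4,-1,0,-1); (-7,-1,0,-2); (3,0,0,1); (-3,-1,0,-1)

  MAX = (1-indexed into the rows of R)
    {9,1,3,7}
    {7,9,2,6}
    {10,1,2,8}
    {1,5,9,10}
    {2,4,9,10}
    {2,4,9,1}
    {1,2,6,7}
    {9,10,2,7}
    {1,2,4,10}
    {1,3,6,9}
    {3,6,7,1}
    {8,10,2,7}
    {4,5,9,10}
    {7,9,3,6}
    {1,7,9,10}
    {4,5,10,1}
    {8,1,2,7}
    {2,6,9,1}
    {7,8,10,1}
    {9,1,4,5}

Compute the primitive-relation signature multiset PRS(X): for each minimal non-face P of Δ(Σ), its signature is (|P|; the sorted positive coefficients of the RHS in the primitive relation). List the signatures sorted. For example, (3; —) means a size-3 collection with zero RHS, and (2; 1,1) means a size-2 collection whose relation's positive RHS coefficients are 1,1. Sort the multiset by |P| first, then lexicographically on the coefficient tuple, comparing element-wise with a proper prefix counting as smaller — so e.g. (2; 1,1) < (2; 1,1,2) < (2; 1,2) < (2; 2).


Σ has 20 primitive collections:

  • {4,6}:  v_{4} + v_{6} = 0  →  sig = (2; —)
  • {2,5}:  v_{2} + v_{5} = v_{4}  →  sig = (2; 1)
  • {4,7}:  v_{4} + v_{7} = v_{10}  →  sig = (2; 1)
  • {6,10}:  v_{6} + v_{10} = v_{7}  →  sig = (2; 1)
  • {8,9}:  v_{8} + v_{9} = v_{7}  →  sig = (2; 1)
  • {3,4}:  v_{3} + v_{4} = v_{1} + v_{7} + v_{9}  →  sig = (2; 1,1,1)
  • {5,6}:  v_{5} + v_{6} = v_{1} + v_{9} + v_{10}  →  sig = (2; 1,1,1)
  • {3,8}:  v_{3} + v_{8} = v_{1} + v_{6} + 2·v_{7}  →  sig = (2; 1,1,2)
  • {3,10}:  v_{3} + v_{10} = v_{1} + 2·v_{7} + v_{9}  →  sig = (2; 1,1,2)
  • {4,8}:  v_{4} + v_{8} = v_{1} + v_{2} + 2·v_{10}  →  sig = (2; 1,1,2)
  • {5,7}:  v_{5} + v_{7} = v_{1} + v_{9} + 2·v_{10}  →  sig = (2; 1,1,2)
  • {6,8}:  v_{6} + v_{8} = v_{1} + v_{2} + 2·v_{7}  →  sig = (2; 1,1,2)
  • {3,5}:  v_{3} + v_{5} = 2·v_{1} + v_{7} + 2·v_{9} + v_{10}  →  sig = (2; 1,1,2,2)
  • {5,8}:  v_{5} + v_{8} = v_{1} + 2·v_{10}  →  sig = (2; 1,2)
  • {2,3}:  v_{2} + v_{3} = 2·v_{6}  →  sig = (2; 2)
  • {1,2,9,10}:  v_{1} + v_{2} + v_{9} + v_{10} = 0  →  sig = (4; —)
  • {1,2,7,9}:  v_{1} + v_{2} + v_{7} + v_{9} = v_{6}  →  sig = (4; 1)
  • {1,2,7,10}:  v_{1} + v_{2} + v_{7} + v_{10} = v_{8}  →  sig = (4; 1)
  • {1,4,9,10}:  v_{1} + v_{4} + v_{9} + v_{10} = v_{5}  →  sig = (4; 1)
  • {1,6,7,9}:  v_{1} + v_{6} + v_{7} + v_{9} = v_{3}  →  sig = (4; 1)

Hence PRS(X_Σ) =
{ (2; —),  (2; 1) ×4,  (2; 1,1,1) ×2,  (2; 1,1,2) ×5,  (2; 1,1,2,2),  (2; 1,2),  (2; 2),  (4; —),  (4; 1) ×4 }


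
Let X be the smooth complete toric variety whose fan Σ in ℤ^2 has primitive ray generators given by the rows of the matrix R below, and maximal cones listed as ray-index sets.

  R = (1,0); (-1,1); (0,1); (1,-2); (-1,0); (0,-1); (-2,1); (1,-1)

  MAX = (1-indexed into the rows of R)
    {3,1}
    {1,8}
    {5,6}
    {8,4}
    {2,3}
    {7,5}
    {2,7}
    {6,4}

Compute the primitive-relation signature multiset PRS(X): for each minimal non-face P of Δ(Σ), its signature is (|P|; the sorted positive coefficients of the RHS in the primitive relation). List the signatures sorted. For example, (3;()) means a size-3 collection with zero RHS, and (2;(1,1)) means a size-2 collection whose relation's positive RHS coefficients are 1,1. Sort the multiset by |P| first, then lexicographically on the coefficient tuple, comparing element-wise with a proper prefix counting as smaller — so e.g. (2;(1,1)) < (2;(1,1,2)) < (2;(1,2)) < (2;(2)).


|primitive collections| = 20. Relations:

  • {1,5}:  v_{1} + v_{5} = 0  ⇒ sig = (2;())
  • {2,8}:  v_{2} + v_{8} = 0  ⇒ sig = (2;())
  • {3,6}:  v_{3} + v_{6} = 0  ⇒ sig = (2;())
  • {1,2}:  v_{1} + v_{2} = v_{3}  ⇒ sig = (2;(1))
  • {1,6}:  v_{1} + v_{6} = v_{8}  ⇒ sig = (2;(1))
  • {1,7}:  v_{1} + v_{7} = v_{2}  ⇒ sig = (2;(1))
  • {2,4}:  v_{2} + v_{4} = v_{6}  ⇒ sig = (2;(1))
  • {2,5}:  v_{2} + v_{5} = v_{7}  ⇒ sig = (2;(1))
  • {2,6}:  v_{2} + v_{6} = v_{5}  ⇒ sig = (2;(1))
  • {3,4}:  v_{3} + v_{4} = v_{8}  ⇒ sig = (2;(1))
  • {3,5}:  v_{3} + v_{5} = v_{2}  ⇒ sig = (2;(1))
  • {3,8}:  v_{3} + v_{8} = v_{1}  ⇒ sig = (2;(1))
  • {5,8}:  v_{5} + v_{8} = v_{6}  ⇒ sig = (2;(1))
  • {6,8}:  v_{6} + v_{8} = v_{4}  ⇒ sig = (2;(1))
  • {7,8}:  v_{7} + v_{8} = v_{5}  ⇒ sig = (2;(1))
  • {4,7}:  v_{4} + v_{7} = v_{5} + v_{6}  ⇒ sig = (2;(1,1))
  • {1,4}:  v_{1} + v_{4} = 2·v_{8}  ⇒ sig = (2;(2))
  • {3,7}:  v_{3} + v_{7} = 2·v_{2}  ⇒ sig = (2;(2))
  • {4,5}:  v_{4} + v_{5} = 2·v_{6}  ⇒ sig = (2;(2))
  • {6,7}:  v_{6} + v_{7} = 2·v_{5}  ⇒ sig = (2;(2))

so the primitive-relation signature multiset is
    |P|=2: 20 collections, coeffs (), (), (), (1), (1), (1), (1), (1), (1), (1), (1), (1), (1), (1), (1), (1,1), (2), (2), (2), (2)


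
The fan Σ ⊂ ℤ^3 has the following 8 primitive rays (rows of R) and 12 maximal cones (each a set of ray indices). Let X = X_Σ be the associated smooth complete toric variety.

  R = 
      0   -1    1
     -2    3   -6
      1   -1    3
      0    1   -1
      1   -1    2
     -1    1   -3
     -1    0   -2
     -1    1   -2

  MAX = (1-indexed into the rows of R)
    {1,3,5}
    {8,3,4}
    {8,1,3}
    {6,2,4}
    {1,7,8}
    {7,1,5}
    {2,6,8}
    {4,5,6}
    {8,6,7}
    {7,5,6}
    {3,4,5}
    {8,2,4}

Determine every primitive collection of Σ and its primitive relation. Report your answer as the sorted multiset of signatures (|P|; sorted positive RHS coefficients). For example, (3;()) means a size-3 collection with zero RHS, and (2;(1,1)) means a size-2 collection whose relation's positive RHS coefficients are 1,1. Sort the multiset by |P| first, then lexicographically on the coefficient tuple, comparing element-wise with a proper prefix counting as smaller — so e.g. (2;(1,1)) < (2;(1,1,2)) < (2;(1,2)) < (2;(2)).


Σ has 11 primitive collections:

  P={1,4}:  v_{1} + v_{4} = 0  so sig = (2;())
  P={3,6}:  v_{3} + v_{6} = 0  so sig = (2;())
  P={5,8}:  v_{5} + v_{8} = 0  so sig = (2;())
  P={1,6}:  v_{1} + v_{6} = v_{7}  so sig = (2;(1))
  P={3,7}:  v_{3} + v_{7} = v_{1}  so sig = (2;(1))
  P={4,7}:  v_{4} + v_{7} = v_{6}  so sig = (2;(1))
  P={1,2}:  v_{1} + v_{2} = v_{6} + v_{8}  so sig = (2;(1,1))
  P={2,3}:  v_{2} + v_{3} = v_{4} + v_{8}  so sig = (2;(1,1))
  P={2,5}:  v_{2} + v_{5} = v_{4} + v_{6}  so sig = (2;(1,1))
  P={2,7}:  v_{2} + v_{7} = 2·v_{6} + v_{8}  so sig = (2;(1,2))
  P={4,6,8}:  v_{4} + v_{6} + v_{8} = v_{2}  so sig = (3;(1))

Sorted signature multiset PRS(X):
    (2;())
    (2;())
    (2;())
    (2;(1))
    (2;(1))
    (2;(1))
    (2;(1,1))
    (2;(1,1))
    (2;(1,1))
    (2;(1,2))
    (3;(1))


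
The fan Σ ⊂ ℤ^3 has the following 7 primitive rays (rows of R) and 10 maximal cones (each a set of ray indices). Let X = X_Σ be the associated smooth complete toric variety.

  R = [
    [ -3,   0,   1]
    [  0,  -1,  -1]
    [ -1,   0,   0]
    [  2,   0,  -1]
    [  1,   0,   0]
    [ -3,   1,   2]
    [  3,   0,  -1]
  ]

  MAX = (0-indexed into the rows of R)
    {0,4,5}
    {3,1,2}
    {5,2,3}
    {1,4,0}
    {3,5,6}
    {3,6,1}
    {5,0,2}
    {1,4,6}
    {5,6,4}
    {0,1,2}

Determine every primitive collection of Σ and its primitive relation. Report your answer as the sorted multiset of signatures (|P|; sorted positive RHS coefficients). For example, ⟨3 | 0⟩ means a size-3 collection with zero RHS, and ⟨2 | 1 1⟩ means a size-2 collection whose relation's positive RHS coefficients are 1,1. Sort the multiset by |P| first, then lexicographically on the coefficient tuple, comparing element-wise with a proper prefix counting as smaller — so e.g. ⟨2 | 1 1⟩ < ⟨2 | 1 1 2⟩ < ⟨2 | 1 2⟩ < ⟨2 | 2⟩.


6 minimal non-faces of Δ(Σ) (on 7 rays):

  • {0,6}:  v_{0} + v_{6} = 0  →  sig = ⟨2 | 0⟩
  • {2,4}:  v_{2} + v_{4} = 0  →  sig = ⟨2 | 0⟩
  • {0,3}:  v_{0} + v_{3} = v_{2}  →  sig = ⟨2 | 1⟩
  • {1,5}:  v_{1} + v_{5} = v_{0}  →  sig = ⟨2 | 1⟩
  • {2,6}:  v_{2} + v_{6} = v_{3}  →  sig = ⟨2 | 1⟩
  • {3,4}:  v_{3} + v_{4} = v_{6}  →  sig = ⟨2 | 1⟩

Signatures (|P|; sorted positive RHS coefficients), sorted:
{ ⟨2 | 0⟩ ×2,  ⟨2 | 1⟩ ×4 }


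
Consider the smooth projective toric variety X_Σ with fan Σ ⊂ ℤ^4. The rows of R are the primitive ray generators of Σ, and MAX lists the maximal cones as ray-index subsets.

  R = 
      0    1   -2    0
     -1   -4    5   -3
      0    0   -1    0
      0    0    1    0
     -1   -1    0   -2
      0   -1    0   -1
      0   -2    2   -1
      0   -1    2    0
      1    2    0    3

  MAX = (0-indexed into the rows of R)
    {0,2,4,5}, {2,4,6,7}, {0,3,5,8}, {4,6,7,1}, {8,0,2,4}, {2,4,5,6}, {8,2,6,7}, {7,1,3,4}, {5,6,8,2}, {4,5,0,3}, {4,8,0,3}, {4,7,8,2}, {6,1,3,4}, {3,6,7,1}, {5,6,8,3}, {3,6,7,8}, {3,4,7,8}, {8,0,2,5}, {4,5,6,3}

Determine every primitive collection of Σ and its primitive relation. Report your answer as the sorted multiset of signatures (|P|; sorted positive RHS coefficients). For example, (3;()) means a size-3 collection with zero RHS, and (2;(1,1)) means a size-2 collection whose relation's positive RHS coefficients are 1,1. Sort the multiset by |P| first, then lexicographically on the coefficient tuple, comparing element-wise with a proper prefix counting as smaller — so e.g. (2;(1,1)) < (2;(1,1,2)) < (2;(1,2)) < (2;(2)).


11 minimal non-faces of Δ(Σ) (on 9 rays):

  • {0,7}:  v_{0} + v_{7} = 0  ⟹  sig = (2;())
  • {2,3}:  v_{2} + v_{3} = 0  ⟹  sig = (2;())
  • {0,6}:  v_{0} + v_{6} = v_{5}  ⟹  sig = (2;(1))
  • {5,7}:  v_{5} + v_{7} = v_{6}  ⟹  sig = (2;(1))
  • {0,1}:  v_{0} + v_{1} = v_{3} + v_{4} + v_{6}  ⟹  sig = (2;(1,1,1))
  • {1,2}:  v_{1} + v_{2} = v_{4} + v_{6} + v_{7}  ⟹  sig = (2;(1,1,1))
  • {1,5}:  v_{1} + v_{5} = v_{3} + v_{4} + 2·v_{6}  ⟹  sig = (2;(1,1,2))
  • {1,8}:  v_{1} + v_{8} = v_{3} + 2·v_{7}  ⟹  sig = (2;(1,2))
  • {4,5,8}:  v_{4} + v_{5} + v_{8} = 0  ⟹  sig = (3;())
  • {4,6,8}:  v_{4} + v_{6} + v_{8} = v_{7}  ⟹  sig = (3;(1))
  • {3,4,6,7}:  v_{3} + v_{4} + v_{6} + v_{7} = v_{1}  ⟹  sig = (4;(1))

Sorted signature multiset PRS(X):
{ (2;()) ×2,  (2;(1)) ×2,  (2;(1,1,1)) ×2,  (2;(1,1,2)),  (2;(1,2)),  (3;()),  (3;(1)),  (4;(1)) }


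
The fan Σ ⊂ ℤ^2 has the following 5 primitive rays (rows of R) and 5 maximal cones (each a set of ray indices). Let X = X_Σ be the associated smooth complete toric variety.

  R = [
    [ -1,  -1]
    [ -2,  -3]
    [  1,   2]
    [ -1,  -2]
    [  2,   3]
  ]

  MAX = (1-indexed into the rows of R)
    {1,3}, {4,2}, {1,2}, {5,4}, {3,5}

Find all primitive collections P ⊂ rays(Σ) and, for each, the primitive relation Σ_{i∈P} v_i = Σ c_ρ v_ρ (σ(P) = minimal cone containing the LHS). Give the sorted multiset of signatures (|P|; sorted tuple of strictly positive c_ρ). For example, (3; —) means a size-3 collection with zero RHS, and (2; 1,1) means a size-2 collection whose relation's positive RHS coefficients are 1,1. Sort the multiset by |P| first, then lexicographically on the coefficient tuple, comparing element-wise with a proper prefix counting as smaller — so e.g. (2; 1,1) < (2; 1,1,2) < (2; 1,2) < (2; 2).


Σ has 5 primitive collections:

  P = {2,5}:  v_{2} + v_{5} = 0  →  sig = (2; —)
  P = {3,4}:  v_{3} + v_{4} = 0  →  sig = (2; —)
  P = {1,4}:  v_{1} + v_{4} = v_{2}  →  sig = (2; 1)
  P = {1,5}:  v_{1} + v_{5} = v_{3}  →  sig = (2; 1)
  P = {2,3}:  v_{2} + v_{3} = v_{1}  →  sig = (2; 1)

Sorted signature multiset PRS(X):
    |P|=2: 5 collections, coeffs (), (), (1), (1), (1)


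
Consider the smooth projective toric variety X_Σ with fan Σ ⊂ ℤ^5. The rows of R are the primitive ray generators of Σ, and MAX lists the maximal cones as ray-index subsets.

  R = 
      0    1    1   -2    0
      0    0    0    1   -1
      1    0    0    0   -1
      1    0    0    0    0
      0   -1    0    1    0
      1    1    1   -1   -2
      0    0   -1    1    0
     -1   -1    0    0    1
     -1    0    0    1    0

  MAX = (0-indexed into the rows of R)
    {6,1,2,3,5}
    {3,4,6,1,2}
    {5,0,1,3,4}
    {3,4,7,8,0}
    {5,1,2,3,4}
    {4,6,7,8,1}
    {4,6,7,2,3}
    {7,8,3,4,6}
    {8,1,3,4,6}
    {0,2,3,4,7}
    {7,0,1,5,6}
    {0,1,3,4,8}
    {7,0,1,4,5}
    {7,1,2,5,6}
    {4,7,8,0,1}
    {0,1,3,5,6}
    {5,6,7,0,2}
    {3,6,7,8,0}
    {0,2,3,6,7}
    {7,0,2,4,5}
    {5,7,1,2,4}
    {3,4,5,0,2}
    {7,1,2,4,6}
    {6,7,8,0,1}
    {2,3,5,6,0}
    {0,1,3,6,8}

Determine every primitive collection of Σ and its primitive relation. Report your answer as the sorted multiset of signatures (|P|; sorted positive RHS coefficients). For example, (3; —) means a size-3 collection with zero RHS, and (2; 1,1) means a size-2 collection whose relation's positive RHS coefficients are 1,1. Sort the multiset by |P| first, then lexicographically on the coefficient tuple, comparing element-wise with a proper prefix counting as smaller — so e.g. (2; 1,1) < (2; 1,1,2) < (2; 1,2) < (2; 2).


Minimal non-faces — 7 found among 9 rays, 26 max cones:

  {2,8}:  v_{2} + v_{8} = v_{1} — sig = (2; 1)
  {5,8}:  v_{5} + v_{8} = v_{0} + 2·v_{1} — sig = (2; 1,2)
  {0,4,6}:  v_{0} + v_{4} + v_{6} = 0 — sig = (3; —)
  {0,1,2}:  v_{0} + v_{1} + v_{2} = v_{5} — sig = (3; 1)
  {1,3,7}:  v_{1} + v_{3} + v_{7} = v_{4} — sig = (3; 1)
  {4,5,6}:  v_{4} + v_{5} + v_{6} = v_{1} + v_{2} — sig = (3; 1,1)
  {3,5,7}:  v_{3} + v_{5} + v_{7} = v_{0} + v_{2} + v_{4} — sig = (3; 1,1,1)

Sorted signature multiset PRS(X):
    (2; 1)
    (2; 1,2)
    (3; —)
    (3; 1)
    (3; 1)
    (3; 1,1)
    (3; 1,1,1)


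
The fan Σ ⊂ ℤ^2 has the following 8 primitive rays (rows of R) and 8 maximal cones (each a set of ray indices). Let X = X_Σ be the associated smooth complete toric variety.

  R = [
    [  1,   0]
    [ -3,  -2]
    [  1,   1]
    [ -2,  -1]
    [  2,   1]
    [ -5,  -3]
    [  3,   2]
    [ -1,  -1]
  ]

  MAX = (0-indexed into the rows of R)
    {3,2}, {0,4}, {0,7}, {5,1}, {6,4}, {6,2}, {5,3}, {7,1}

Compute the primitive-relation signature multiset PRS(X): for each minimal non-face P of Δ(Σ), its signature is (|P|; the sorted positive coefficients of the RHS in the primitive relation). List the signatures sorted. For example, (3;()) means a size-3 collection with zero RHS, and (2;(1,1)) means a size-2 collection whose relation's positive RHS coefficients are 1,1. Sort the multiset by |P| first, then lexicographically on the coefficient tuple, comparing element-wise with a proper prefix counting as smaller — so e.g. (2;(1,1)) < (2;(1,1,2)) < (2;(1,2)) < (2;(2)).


20 minimal non-faces of Δ(Σ) (on 8 rays):

  {1,6}:  v_{1} + v_{6} = 0  ⇒ sig = (2;())
  {2,7}:  v_{2} + v_{7} = 0  ⇒ sig = (2;())
  {3,4}:  v_{3} + v_{4} = 0  ⇒ sig = (2;())
  {0,2}:  v_{0} + v_{2} = v_{4}  ⇒ sig = (2;(1))
  {0,3}:  v_{0} + v_{3} = v_{7}  ⇒ sig = (2;(1))
  {1,2}:  v_{1} + v_{2} = v_{3}  ⇒ sig = (2;(1))
  {1,3}:  v_{1} + v_{3} = v_{5}  ⇒ sig = (2;(1))
  {1,4}:  v_{1} + v_{4} = v_{7}  ⇒ sig = (2;(1))
  {2,4}:  v_{2} + v_{4} = v_{6}  ⇒ sig = (2;(1))
  {3,6}:  v_{3} + v_{6} = v_{2}  ⇒ sig = (2;(1))
  {3,7}:  v_{3} + v_{7} = v_{1}  ⇒ sig = (2;(1))
  {4,5}:  v_{4} + v_{5} = v_{1}  ⇒ sig = (2;(1))
  {4,7}:  v_{4} + v_{7} = v_{0}  ⇒ sig = (2;(1))
  {5,6}:  v_{5} + v_{6} = v_{3}  ⇒ sig = (2;(1))
  {6,7}:  v_{6} + v_{7} = v_{4}  ⇒ sig = (2;(1))
  {0,5}:  v_{0} + v_{5} = v_{1} + v_{7}  ⇒ sig = (2;(1,1))
  {0,1}:  v_{0} + v_{1} = 2·v_{7}  ⇒ sig = (2;(2))
  {0,6}:  v_{0} + v_{6} = 2·v_{4}  ⇒ sig = (2;(2))
  {2,5}:  v_{2} + v_{5} = 2·v_{3}  ⇒ sig = (2;(2))
  {5,7}:  v_{5} + v_{7} = 2·v_{1}  ⇒ sig = (2;(2))

Hence PRS(X_Σ) =
[(2;()), (2;()), (2;()), (2;(1)), (2;(1)), (2;(1)), (2;(1)), (2;(1)), (2;(1)), (2;(1)), (2;(1)), (2;(1)), (2;(1)), (2;(1)), (2;(1)), (2;(1,1)), (2;(2)), (2;(2)), (2;(2)), (2;(2))]


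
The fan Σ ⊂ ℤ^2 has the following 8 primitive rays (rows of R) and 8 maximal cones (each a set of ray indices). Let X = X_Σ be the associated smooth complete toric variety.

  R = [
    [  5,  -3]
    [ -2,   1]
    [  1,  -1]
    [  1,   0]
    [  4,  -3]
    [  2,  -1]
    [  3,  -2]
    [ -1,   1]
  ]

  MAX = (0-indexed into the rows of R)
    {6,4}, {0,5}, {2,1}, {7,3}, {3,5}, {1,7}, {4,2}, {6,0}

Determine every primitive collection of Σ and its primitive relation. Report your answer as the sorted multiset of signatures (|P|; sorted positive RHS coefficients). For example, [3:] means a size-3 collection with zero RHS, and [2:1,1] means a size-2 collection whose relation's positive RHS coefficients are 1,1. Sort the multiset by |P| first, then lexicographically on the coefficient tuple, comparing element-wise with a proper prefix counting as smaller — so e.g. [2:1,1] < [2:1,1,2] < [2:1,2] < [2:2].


Primitive collections (20):

  • {1,5}:  v_{1} + v_{5} = 0  so sig = [2:]
  • {2,7}:  v_{2} + v_{7} = 0  so sig = [2:]
  • {0,1}:  v_{0} + v_{1} = v_{6}  so sig = [2:1]
  • {1,3}:  v_{1} + v_{3} = v_{7}  so sig = [2:1]
  • {1,6}:  v_{1} + v_{6} = v_{2}  so sig = [2:1]
  • {2,3}:  v_{2} + v_{3} = v_{5}  so sig = [2:1]
  • {2,5}:  v_{2} + v_{5} = v_{6}  so sig = [2:1]
  • {2,6}:  v_{2} + v_{6} = v_{4}  so sig = [2:1]
  • {3,4}:  v_{3} + v_{4} = v_{0}  so sig = [2:1]
  • {4,7}:  v_{4} + v_{7} = v_{6}  so sig = [2:1]
  • {5,6}:  v_{5} + v_{6} = v_{0}  so sig = [2:1]
  • {5,7}:  v_{5} + v_{7} = v_{3}  so sig = [2:1]
  • {6,7}:  v_{6} + v_{7} = v_{5}  so sig = [2:1]
  • {0,2}:  v_{0} + v_{2} = 2·v_{6}  so sig = [2:2]
  • {0,7}:  v_{0} + v_{7} = 2·v_{5}  so sig = [2:2]
  • {1,4}:  v_{1} + v_{4} = 2·v_{2}  so sig = [2:2]
  • {3,6}:  v_{3} + v_{6} = 2·v_{5}  so sig = [2:2]
  • {4,5}:  v_{4} + v_{5} = 2·v_{6}  so sig = [2:2]
  • {0,3}:  v_{0} + v_{3} = 3·v_{5}  so sig = [2:3]
  • {0,4}:  v_{0} + v_{4} = 3·v_{6}  so sig = [2:3]

Hence PRS(X_Σ) =
    |P|=2: 20 collections, coeffs (), (), (1), (1), (1), (1), (1), (1), (1), (1), (1), (1), (1), (2), (2), (2), (2), (2), (3), (3)


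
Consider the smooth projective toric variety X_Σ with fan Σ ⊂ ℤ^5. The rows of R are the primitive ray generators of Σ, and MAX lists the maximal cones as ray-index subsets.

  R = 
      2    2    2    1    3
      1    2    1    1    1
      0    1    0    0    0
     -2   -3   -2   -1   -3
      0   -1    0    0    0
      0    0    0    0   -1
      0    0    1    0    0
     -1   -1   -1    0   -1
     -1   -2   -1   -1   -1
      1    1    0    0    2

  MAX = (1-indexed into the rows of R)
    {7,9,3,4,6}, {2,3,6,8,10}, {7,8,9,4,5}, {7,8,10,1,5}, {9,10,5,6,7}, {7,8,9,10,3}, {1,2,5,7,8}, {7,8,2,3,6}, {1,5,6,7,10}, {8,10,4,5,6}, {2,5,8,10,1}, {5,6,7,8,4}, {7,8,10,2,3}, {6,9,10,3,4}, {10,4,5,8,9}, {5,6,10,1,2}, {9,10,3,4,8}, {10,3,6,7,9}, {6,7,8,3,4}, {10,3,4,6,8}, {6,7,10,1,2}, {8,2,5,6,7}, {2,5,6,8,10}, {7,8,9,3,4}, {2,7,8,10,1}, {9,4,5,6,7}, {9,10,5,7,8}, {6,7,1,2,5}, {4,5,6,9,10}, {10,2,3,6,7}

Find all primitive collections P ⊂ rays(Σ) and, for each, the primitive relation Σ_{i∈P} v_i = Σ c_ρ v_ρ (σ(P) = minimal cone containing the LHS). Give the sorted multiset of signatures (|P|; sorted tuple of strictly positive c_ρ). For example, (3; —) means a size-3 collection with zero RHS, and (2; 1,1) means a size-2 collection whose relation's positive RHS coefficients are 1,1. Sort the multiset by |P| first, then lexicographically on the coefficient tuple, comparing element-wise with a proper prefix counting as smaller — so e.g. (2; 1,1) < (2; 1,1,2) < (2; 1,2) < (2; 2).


Δ(Σ) — 10 vertices, 11 min non-faces:

  • {2,9}:  v_{2} + v_{9} = 0  →  sig = (2; —)
  • {3,5}:  v_{3} + v_{5} = 0  →  sig = (2; —)
  • {1,4}:  v_{1} + v_{4} = v_{5}  →  sig = (2; 1)
  • {2,4}:  v_{2} + v_{4} = v_{6} + v_{8}  →  sig = (2; 1,1)
  • {1,3}:  v_{1} + v_{3} = v_{2} + v_{7} + v_{10}  →  sig = (2; 1,1,1)
  • {1,9}:  v_{1} + v_{9} = v_{5} + v_{7} + v_{10}  →  sig = (2; 1,1,1)
  • {4,7,10}:  v_{4} + v_{7} + v_{10} = v_{9}  →  sig = (3; 1)
  • {6,8,9}:  v_{6} + v_{8} + v_{9} = v_{4}  →  sig = (3; 1)
  • {1,6,8}:  v_{1} + v_{6} + v_{8} = v_{2} + v_{5}  →  sig = (3; 1,1)
  • {6,7,8,10}:  v_{6} + v_{7} + v_{8} + v_{10} = 0  →  sig = (4; —)
  • {2,5,7,10}:  v_{2} + v_{5} + v_{7} + v_{10} = v_{1}  →  sig = (4; 1)

Hence PRS(X_Σ) =
    (2; —)
    (2; —)
    (2; 1)
    (2; 1,1)
    (2; 1,1,1)
    (2; 1,1,1)
    (3; 1)
    (3; 1)
    (3; 1,1)
    (4; —)
    (4; 1)


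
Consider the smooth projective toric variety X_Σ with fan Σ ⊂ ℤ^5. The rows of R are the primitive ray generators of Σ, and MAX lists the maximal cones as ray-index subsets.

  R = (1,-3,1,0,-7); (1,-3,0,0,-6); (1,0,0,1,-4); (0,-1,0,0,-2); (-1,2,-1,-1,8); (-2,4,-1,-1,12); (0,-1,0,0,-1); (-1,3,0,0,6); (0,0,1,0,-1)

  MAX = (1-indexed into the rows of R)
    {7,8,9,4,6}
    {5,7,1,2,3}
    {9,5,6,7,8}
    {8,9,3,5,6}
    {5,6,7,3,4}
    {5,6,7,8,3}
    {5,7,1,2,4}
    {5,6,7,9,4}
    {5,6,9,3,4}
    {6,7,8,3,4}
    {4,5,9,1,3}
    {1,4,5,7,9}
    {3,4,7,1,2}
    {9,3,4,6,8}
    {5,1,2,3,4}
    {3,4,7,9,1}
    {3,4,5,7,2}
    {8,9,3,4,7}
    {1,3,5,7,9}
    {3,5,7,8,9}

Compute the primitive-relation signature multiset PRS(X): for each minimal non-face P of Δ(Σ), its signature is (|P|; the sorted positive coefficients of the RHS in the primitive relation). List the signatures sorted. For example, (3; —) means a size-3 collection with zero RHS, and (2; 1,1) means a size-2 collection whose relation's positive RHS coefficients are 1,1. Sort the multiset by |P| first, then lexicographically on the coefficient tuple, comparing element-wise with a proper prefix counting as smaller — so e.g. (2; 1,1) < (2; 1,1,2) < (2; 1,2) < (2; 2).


Δ(Σ) — 9 vertices, 9 min non-faces:

  P = {2,8}:  v_{2} + v_{8} = 0  so sig = (2; —)
  P = {1,8}:  v_{1} + v_{8} = v_{9}  so sig = (2; 1)
  P = {2,9}:  v_{2} + v_{9} = v_{1}  so sig = (2; 1)
  P = {2,6}:  v_{2} + v_{6} = v_{4} + v_{5}  so sig = (2; 1,1)
  P = {1,6}:  v_{1} + v_{6} = v_{4} + v_{5} + v_{9}  so sig = (2; 1,1,1)
  P = {4,5,8}:  v_{4} + v_{5} + v_{8} = v_{6}  so sig = (3; 1)
  P = {3,6,7,9}:  v_{3} + v_{6} + v_{7} + v_{9} = v_{8}  so sig = (4; 1)
  P = {3,4,5,7,9}:  v_{3} + v_{4} + v_{5} + v_{7} + v_{9} = 0  so sig = (5; —)
  P = {1,3,4,5,7}:  v_{1} + v_{3} + v_{4} + v_{5} + v_{7} = v_{2}  so sig = (5; 1)

Hence PRS(X_Σ) =
    (2; —)
    (2; 1)
    (2; 1)
    (2; 1,1)
    (2; 1,1,1)
    (3; 1)
    (4; 1)
    (5; —)
    (5; 1)


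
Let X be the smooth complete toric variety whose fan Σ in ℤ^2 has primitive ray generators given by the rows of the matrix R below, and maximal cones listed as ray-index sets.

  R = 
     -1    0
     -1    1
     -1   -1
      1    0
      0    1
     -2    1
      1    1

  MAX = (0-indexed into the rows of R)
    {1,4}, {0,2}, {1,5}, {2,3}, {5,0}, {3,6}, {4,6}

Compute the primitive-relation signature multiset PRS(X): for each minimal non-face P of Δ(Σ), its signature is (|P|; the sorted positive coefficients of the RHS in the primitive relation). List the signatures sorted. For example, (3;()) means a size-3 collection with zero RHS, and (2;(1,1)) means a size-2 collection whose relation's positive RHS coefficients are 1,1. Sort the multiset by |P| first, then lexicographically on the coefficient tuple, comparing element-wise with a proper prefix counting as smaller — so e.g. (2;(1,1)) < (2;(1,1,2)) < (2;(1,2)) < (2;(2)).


14 collections generate NE(X_Σ); each relation:

  P = {0,3}:  v_{0} + v_{3} = 0  ⟹  sig = (2;())
  P = {2,6}:  v_{2} + v_{6} = 0  ⟹  sig = (2;())
  P = {0,1}:  v_{0} + v_{1} = v_{5}  ⟹  sig = (2;(1))
  P = {0,4}:  v_{0} + v_{4} = v_{1}  ⟹  sig = (2;(1))
  P = {0,6}:  v_{0} + v_{6} = v_{4}  ⟹  sig = (2;(1))
  P = {1,3}:  v_{1} + v_{3} = v_{4}  ⟹  sig = (2;(1))
  P = {2,4}:  v_{2} + v_{4} = v_{0}  ⟹  sig = (2;(1))
  P = {3,4}:  v_{3} + v_{4} = v_{6}  ⟹  sig = (2;(1))
  P = {3,5}:  v_{3} + v_{5} = v_{1}  ⟹  sig = (2;(1))
  P = {5,6}:  v_{5} + v_{6} = v_{1} + v_{4}  ⟹  sig = (2;(1,1))
  P = {1,2}:  v_{1} + v_{2} = 2·v_{0}  ⟹  sig = (2;(2))
  P = {1,6}:  v_{1} + v_{6} = 2·v_{4}  ⟹  sig = (2;(2))
  P = {4,5}:  v_{4} + v_{5} = 2·v_{1}  ⟹  sig = (2;(2))
  P = {2,5}:  v_{2} + v_{5} = 3·v_{0}  ⟹  sig = (2;(3))

so the primitive-relation signature multiset is
    (2;())
    (2;())
    (2;(1))
    (2;(1))
    (2;(1))
    (2;(1))
    (2;(1))
    (2;(1))
    (2;(1))
    (2;(1,1))
    (2;(2))
    (2;(2))
    (2;(2))
    (2;(3))


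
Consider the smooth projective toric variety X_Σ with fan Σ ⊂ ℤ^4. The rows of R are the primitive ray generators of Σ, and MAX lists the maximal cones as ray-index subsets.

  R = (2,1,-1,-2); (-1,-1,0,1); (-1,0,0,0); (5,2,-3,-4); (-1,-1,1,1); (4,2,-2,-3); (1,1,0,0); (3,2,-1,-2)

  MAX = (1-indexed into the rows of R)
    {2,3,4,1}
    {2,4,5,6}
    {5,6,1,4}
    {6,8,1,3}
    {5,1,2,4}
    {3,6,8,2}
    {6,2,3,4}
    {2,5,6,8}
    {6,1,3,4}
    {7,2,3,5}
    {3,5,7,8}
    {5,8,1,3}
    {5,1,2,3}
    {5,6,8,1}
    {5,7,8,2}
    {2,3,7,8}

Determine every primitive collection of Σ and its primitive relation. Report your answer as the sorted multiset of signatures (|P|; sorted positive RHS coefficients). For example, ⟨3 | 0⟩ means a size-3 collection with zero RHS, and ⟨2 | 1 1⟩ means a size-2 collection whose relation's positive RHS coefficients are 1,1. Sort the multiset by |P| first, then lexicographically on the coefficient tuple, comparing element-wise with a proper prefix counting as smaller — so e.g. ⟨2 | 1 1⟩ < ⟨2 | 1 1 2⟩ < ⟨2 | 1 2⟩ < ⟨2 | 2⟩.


9 minimal non-faces of Δ(Σ) (on 8 rays):

  P={1,7}:  v_{1} + v_{7} = v_{8}  ⇒ sig = ⟨2 | 1⟩
  P={4,7}:  v_{4} + v_{7} = v_{2} + v_{6} + v_{8}  ⇒ sig = ⟨2 | 1 1 1⟩
  P={6,7}:  v_{6} + v_{7} = v_{2} + 2·v_{8}  ⇒ sig = ⟨2 | 1 2⟩
  P={4,8}:  v_{4} + v_{8} = 2·v_{6}  ⇒ sig = ⟨2 | 2⟩
  P={1,2,6}:  v_{1} + v_{2} + v_{6} = v_{4}  ⇒ sig = ⟨3 | 1⟩
  P={1,2,8}:  v_{1} + v_{2} + v_{8} = v_{6}  ⇒ sig = ⟨3 | 1⟩
  P={3,5,6}:  v_{3} + v_{5} + v_{6} = v_{1}  ⇒ sig = ⟨3 | 1⟩
  P={3,4,5}:  v_{3} + v_{4} + v_{5} = 2·v_{1} + v_{2}  ⇒ sig = ⟨3 | 1 2⟩
  P={2,3,5,8}:  v_{2} + v_{3} + v_{5} + v_{8} = 0  ⇒ sig = ⟨4 | 0⟩

so the primitive-relation signature multiset is
    ⟨2 | 1⟩
    ⟨2 | 1 1 1⟩
    ⟨2 | 1 2⟩
    ⟨2 | 2⟩
    ⟨3 | 1⟩
    ⟨3 | 1⟩
    ⟨3 | 1⟩
    ⟨3 | 1 2⟩
    ⟨4 | 0⟩


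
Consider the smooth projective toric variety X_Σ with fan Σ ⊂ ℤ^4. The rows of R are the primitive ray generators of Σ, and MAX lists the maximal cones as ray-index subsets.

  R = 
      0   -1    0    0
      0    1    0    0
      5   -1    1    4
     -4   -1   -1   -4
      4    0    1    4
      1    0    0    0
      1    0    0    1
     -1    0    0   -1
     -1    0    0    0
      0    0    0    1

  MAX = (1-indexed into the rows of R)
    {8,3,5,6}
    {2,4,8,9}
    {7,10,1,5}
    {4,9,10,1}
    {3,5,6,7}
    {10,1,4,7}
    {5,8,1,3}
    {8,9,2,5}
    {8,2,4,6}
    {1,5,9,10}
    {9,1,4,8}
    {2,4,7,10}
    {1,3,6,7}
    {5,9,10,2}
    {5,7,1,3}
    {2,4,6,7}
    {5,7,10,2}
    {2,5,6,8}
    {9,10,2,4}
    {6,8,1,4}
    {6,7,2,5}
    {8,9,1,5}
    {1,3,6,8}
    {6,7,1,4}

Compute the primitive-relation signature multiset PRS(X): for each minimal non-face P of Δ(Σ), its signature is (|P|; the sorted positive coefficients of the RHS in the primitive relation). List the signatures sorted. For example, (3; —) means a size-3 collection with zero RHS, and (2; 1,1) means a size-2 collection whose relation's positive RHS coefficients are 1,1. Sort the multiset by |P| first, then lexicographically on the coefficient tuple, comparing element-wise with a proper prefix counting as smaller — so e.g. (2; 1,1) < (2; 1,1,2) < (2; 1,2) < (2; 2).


Σ has 12 primitive collections:

  {1,2}:  v_{1} + v_{2} = 0 ; sig = (2; —)
  {6,9}:  v_{6} + v_{9} = 0 ; sig = (2; —)
  {7,8}:  v_{7} + v_{8} = 0 ; sig = (2; —)
  {4,5}:  v_{4} + v_{5} = v_{1} ; sig = (2; 1)
  {6,10}:  v_{6} + v_{10} = v_{7} ; sig = (2; 1)
  {7,9}:  v_{7} + v_{9} = v_{10} ; sig = (2; 1)
  {8,10}:  v_{8} + v_{10} = v_{9} ; sig = (2; 1)
  {2,3}:  v_{2} + v_{3} = v_{5} + v_{6} ; sig = (2; 1,1)
  {3,9}:  v_{3} + v_{9} = v_{1} + v_{5} ; sig = (2; 1,1)
  {3,10}:  v_{3} + v_{10} = v_{1} + v_{5} + v_{7} ; sig = (2; 1,1,1)
  {3,4}:  v_{3} + v_{4} = 2·v_{1} + v_{6} ; sig = (2; 1,2)
  {1,5,6}:  v_{1} + v_{5} + v_{6} = v_{3} ; sig = (3; 1)

so the primitive-relation signature multiset is
    |P|=2: 11 collections, coeffs (), (), (), (1), (1), (1), (1), (1,1), (1,1), (1,1,1), (1,2)
    |P|=3: 1 collection, coeffs (1)


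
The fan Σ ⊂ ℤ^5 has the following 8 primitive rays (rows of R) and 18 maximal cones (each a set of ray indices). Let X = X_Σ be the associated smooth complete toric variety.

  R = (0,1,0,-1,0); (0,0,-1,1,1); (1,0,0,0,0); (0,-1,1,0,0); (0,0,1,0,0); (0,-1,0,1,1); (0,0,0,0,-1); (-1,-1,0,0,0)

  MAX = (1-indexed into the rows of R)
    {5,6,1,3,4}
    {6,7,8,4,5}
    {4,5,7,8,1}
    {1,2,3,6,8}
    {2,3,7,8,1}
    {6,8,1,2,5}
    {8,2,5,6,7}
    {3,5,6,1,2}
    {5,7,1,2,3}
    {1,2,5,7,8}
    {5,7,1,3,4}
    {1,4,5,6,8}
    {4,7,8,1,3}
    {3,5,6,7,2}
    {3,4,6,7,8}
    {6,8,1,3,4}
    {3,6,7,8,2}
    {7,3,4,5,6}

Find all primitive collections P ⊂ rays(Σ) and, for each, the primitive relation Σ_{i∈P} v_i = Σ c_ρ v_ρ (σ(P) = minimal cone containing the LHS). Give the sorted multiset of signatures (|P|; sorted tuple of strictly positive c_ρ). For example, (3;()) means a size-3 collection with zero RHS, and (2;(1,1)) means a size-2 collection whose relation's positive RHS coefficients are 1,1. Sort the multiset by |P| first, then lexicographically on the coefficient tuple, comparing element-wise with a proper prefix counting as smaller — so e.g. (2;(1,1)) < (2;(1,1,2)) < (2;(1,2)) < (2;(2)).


Σ has 3 primitive collections:

  P={2,4}:  v_{2} + v_{4} = v_{6}  ⇒ sig = (2;(1))
  P={1,6,7}:  v_{1} + v_{6} + v_{7} = 0  ⇒ sig = (3;())
  P={3,5,8}:  v_{3} + v_{5} + v_{8} = v_{4}  ⇒ sig = (3;(1))

Hence PRS(X_Σ) =
[(2;(1)), (3;()), (3;(1))]


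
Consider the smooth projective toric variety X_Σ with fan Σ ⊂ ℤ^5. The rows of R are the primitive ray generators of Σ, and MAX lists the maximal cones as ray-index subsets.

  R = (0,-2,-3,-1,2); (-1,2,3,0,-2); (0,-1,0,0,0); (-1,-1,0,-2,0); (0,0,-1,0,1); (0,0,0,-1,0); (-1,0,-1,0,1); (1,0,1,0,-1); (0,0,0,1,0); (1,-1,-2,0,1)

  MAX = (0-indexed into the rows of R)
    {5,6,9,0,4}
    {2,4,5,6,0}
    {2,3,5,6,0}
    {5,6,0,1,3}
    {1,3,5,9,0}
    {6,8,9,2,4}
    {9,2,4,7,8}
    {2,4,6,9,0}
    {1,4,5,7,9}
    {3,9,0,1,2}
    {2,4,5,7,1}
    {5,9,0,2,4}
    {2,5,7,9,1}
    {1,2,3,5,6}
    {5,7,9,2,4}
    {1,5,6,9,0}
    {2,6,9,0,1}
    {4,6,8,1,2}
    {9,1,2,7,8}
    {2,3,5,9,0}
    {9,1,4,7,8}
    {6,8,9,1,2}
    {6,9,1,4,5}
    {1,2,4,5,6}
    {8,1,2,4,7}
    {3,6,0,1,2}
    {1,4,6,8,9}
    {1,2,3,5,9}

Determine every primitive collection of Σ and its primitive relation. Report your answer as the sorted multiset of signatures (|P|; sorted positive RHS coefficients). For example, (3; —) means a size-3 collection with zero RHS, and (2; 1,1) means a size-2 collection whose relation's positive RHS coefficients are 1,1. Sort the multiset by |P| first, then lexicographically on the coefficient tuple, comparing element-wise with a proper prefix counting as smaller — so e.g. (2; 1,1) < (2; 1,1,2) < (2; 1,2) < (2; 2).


Δ(Σ) — 10 vertices, 12 min non-faces:

  • {5,8}:  v_{5} + v_{8} = 0 ; sig = (2; —)
  • {6,7}:  v_{6} + v_{7} = 0 ; sig = (2; —)
  • {0,7}:  v_{0} + v_{7} = v_{2} + v_{5} + v_{9} ; sig = (2; 1,1,1)
  • {0,8}:  v_{0} + v_{8} = v_{2} + v_{6} + v_{9} ; sig = (2; 1,1,1)
  • {3,8}:  v_{3} + v_{8} = v_{0} + v_{1} + v_{2} ; sig = (2; 1,1,1)
  • {3,4}:  v_{3} + v_{4} = v_{2} + 2·v_{5} + v_{6} ; sig = (2; 1,1,2)
  • {3,7}:  v_{3} + v_{7} = v_{1} + 2·v_{2} + 2·v_{5} + v_{9} ; sig = (2; 1,1,2,2)
  • {0,1,4}:  v_{0} + v_{1} + v_{4} = v_{5} + v_{6} ; sig = (3; 1,1)
  • {3,6,9}:  v_{3} + v_{6} + v_{9} = 2·v_{0} + v_{1} ; sig = (3; 1,2)
  • {1,2,4,9}:  v_{1} + v_{2} + v_{4} + v_{9} = 0 ; sig = (4; —)
  • {0,1,2,5}:  v_{0} + v_{1} + v_{2} + v_{5} = v_{3} ; sig = (4; 1)
  • {2,5,6,9}:  v_{2} + v_{5} + v_{6} + v_{9} = v_{0} ; sig = (4; 1)

Hence PRS(X_Σ) =
    |P|=2: 7 collections, coeffs (), (), (1,1,1), (1,1,1), (1,1,1), (1,1,2), (1,1,2,2)
    |P|=3: 2 collections, coeffs (1,1), (1,2)
    |P|=4: 3 collections, coeffs (), (1), (1)


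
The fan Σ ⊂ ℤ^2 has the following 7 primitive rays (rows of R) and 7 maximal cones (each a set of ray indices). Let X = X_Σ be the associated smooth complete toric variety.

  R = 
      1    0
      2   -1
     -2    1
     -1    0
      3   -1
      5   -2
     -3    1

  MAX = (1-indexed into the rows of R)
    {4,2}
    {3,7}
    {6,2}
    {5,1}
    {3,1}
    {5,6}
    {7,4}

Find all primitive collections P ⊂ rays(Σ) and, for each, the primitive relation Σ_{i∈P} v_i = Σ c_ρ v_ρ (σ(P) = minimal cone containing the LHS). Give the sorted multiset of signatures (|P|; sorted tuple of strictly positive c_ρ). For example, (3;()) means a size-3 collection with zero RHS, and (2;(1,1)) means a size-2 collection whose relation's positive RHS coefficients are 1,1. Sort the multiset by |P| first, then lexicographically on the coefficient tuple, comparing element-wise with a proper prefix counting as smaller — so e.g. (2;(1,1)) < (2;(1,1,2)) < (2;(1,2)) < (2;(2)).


The 14 primitive collections of Σ (r=7, n=2):

  P = {1,4}:  v_{1} + v_{4} = 0  ⟹  sig = (2;())
  P = {2,3}:  v_{2} + v_{3} = 0  ⟹  sig = (2;())
  P = {5,7}:  v_{5} + v_{7} = 0  ⟹  sig = (2;())
  P = {1,2}:  v_{1} + v_{2} = v_{5}  ⟹  sig = (2;(1))
  P = {1,7}:  v_{1} + v_{7} = v_{3}  ⟹  sig = (2;(1))
  P = {2,5}:  v_{2} + v_{5} = v_{6}  ⟹  sig = (2;(1))
  P = {2,7}:  v_{2} + v_{7} = v_{4}  ⟹  sig = (2;(1))
  P = {3,4}:  v_{3} + v_{4} = v_{7}  ⟹  sig = (2;(1))
  P = {3,5}:  v_{3} + v_{5} = v_{1}  ⟹  sig = (2;(1))
  P = {3,6}:  v_{3} + v_{6} = v_{5}  ⟹  sig = (2;(1))
  P = {4,5}:  v_{4} + v_{5} = v_{2}  ⟹  sig = (2;(1))
  P = {6,7}:  v_{6} + v_{7} = v_{2}  ⟹  sig = (2;(1))
  P = {1,6}:  v_{1} + v_{6} = 2·v_{5}  ⟹  sig = (2;(2))
  P = {4,6}:  v_{4} + v_{6} = 2·v_{2}  ⟹  sig = (2;(2))

Sorted signature multiset PRS(X):
[(2;()), (2;()), (2;()), (2;(1)), (2;(1)), (2;(1)), (2;(1)), (2;(1)), (2;(1)), (2;(1)), (2;(1)), (2;(1)), (2;(2)), (2;(2))]


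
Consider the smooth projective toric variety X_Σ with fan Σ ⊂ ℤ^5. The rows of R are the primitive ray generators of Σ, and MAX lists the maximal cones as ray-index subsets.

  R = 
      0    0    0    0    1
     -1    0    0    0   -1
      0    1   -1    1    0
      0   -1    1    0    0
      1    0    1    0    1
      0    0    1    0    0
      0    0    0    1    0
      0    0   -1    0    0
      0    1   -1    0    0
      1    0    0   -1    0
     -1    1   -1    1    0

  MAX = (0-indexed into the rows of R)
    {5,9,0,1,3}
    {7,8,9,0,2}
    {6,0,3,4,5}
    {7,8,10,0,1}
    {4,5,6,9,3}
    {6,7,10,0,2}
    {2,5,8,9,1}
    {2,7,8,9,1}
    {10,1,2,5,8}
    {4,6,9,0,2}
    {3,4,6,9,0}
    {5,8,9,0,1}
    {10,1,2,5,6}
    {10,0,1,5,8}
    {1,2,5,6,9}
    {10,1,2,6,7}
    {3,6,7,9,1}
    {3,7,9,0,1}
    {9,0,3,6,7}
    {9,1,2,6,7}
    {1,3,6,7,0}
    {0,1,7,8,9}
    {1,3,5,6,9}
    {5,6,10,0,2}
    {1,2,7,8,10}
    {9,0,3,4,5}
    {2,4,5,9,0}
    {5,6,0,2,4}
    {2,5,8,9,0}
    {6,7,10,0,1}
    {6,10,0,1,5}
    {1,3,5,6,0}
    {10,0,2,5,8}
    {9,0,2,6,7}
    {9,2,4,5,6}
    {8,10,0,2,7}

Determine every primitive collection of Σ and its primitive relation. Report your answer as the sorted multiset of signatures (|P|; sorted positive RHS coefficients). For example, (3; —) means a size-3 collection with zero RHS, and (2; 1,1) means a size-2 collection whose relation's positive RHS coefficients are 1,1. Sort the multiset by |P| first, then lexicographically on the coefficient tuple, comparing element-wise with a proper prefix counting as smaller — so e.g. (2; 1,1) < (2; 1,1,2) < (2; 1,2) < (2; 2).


Δ(Σ) — 11 vertices, 13 min non-faces:

  P={3,8}:  v_{3} + v_{8} = 0  ⟹  sig = (2; —)
  P={5,7}:  v_{5} + v_{7} = 0  ⟹  sig = (2; —)
  P={1,4}:  v_{1} + v_{4} = v_{5}  ⟹  sig = (2; 1)
  P={2,3}:  v_{2} + v_{3} = v_{6}  ⟹  sig = (2; 1)
  P={6,8}:  v_{6} + v_{8} = v_{2}  ⟹  sig = (2; 1)
  P={9,10}:  v_{9} + v_{10} = v_{8}  ⟹  sig = (2; 1)
  P={3,10}:  v_{3} + v_{10} = v_{0} + v_{1} + v_{6}  ⟹  sig = (2; 1,1,1)
  P={4,7}:  v_{4} + v_{7} = v_{0} + v_{6} + v_{9}  ⟹  sig = (2; 1,1,1)
  P={4,10}:  v_{4} + v_{10} = v_{0} + v_{2} + v_{5}  ⟹  sig = (2; 1,1,1)
  P={4,8}:  v_{4} + v_{8} = v_{0} + v_{2} + v_{5} + v_{9}  ⟹  sig = (2; 1,1,1,1)
  P={0,1,2}:  v_{0} + v_{1} + v_{2} = v_{10}  ⟹  sig = (3; 1)
  P={0,1,6,9}:  v_{0} + v_{1} + v_{6} + v_{9} = 0  ⟹  sig = (4; —)
  P={0,5,6,9}:  v_{0} + v_{5} + v_{6} + v_{9} = v_{4}  ⟹  sig = (4; 1)

Sorted signature multiset PRS(X):
[(2; —), (2; —), (2; 1), (2; 1), (2; 1), (2; 1), (2; 1,1,1), (2; 1,1,1), (2; 1,1,1), (2; 1,1,1,1), (3; 1), (4; —), (4; 1)]
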